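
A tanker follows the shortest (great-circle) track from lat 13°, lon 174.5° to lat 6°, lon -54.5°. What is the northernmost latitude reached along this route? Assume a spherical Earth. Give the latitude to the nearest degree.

The great circle lies in the plane with unit normal n̂ = (p₁ × p₂)/|p₁ × p₂|.
Here n̂_z ≈ +0.925; the vertex latitude is φ_max = arccos|n̂_z| ≈ 22.3°.
Check via Clairaut: cos φ_max = |cos φ₁| · sin C = cos(13.0°)·sin(71.7°) ≈ 0.925, again giving ≈ 22.3°.

≈ 22°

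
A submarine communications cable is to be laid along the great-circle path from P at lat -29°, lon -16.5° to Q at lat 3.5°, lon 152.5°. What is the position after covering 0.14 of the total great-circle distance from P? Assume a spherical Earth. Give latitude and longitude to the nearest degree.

≈ lat -48°, lon -4°

Write both endpoints as unit vectors p₁, p₂ with components (cos φ cos λ, cos φ sin λ, sin φ).
The central angle between the endpoints is δ = arccos(p₁·p₂) ≈ 2.661 rad (152.4°).
Interpolate at f = 0.14 with slerp weights a = sin((1−f)δ)/sin δ ≈ 1.629, b = sin(fδ)/sin δ ≈ 0.787.
p = a·p₁ + b·p₂ ≈ (0.669, -0.042, -0.742); φ = arcsin(p_z) ≈ -47.87°, λ = atan2(p_y, p_x) ≈ -3.59°.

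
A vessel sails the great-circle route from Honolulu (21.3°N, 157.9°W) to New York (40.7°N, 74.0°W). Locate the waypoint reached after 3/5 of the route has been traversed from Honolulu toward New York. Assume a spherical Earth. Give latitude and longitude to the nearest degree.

The haversine formula gives a central angle δ ≈ 1.254 rad (71.8°) between the endpoints.
Interpolate at f = 3/5 with slerp weights a = sin((1−f)δ)/sin δ ≈ 0.506, b = sin(fδ)/sin δ ≈ 0.719.
p = a·p₁ + b·p₂ ≈ (-0.286, -0.701, 0.653); φ = arcsin(p_z) ≈ 40.74°, λ = atan2(p_y, p_x) ≈ -112.22°.

≈ 41°N, 112°W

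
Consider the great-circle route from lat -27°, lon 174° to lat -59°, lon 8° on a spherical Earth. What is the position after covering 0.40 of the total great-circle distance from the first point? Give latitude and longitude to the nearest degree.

Convert each endpoint to a unit vector on the sphere (x = cos φ cos λ, y = cos φ sin λ, z = sin φ).
The central angle between the endpoints is δ = arccos(p₁·p₂) ≈ 1.627 rad (93.2°).
Interpolate at f = 0.40 with slerp weights a = sin((1−f)δ)/sin δ ≈ 0.830, b = sin(fδ)/sin δ ≈ 0.607.
p = a·p₁ + b·p₂ ≈ (-0.426, 0.121, -0.897); φ = arcsin(p_z) ≈ -63.74°, λ = atan2(p_y, p_x) ≈ 164.16°.

≈ lat -64°, lon 164°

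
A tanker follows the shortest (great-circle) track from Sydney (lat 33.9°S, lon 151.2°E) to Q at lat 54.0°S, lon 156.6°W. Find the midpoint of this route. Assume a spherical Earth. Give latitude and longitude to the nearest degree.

Write both endpoints as unit vectors p₁, p₂ with components (cos φ cos λ, cos φ sin λ, sin φ).
The central angle between the endpoints is δ = arccos(p₁·p₂) ≈ 0.722 rad (41.4°).
Interpolate at f = 1/2 with slerp weights a = sin((1−f)δ)/sin δ ≈ 0.534, b = sin(fδ)/sin δ ≈ 0.534.
p = a·p₁ + b·p₂ ≈ (-0.677, 0.089, -0.731); φ = arcsin(p_z) ≈ -46.93°, λ = atan2(p_y, p_x) ≈ 172.52°.

≈ lat 47°S, lon 173°E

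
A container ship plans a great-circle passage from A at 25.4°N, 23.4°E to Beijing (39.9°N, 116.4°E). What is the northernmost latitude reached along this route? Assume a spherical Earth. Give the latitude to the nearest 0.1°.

The great circle lies in the plane with unit normal n̂ = (p₁ × p₂)/|p₁ × p₂|.
Here n̂_z ≈ +0.713; the vertex latitude is φ_max = arccos|n̂_z| ≈ 44.5°.
Check via Clairaut: cos φ_max = |cos φ₁| · sin C = cos(25.4°)·sin(52.1°) ≈ 0.713, again giving ≈ 44.5°.

≈ 44.5°N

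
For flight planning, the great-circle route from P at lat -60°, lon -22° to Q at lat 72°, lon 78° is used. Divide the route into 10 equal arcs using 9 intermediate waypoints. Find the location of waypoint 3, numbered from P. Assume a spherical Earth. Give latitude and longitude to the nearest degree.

≈ lat -19°, lon 3°

Convert each endpoint to a unit vector on the sphere (x = cos φ cos λ, y = cos φ sin λ, z = sin φ).
The central angle between the endpoints is δ = arccos(p₁·p₂) ≈ 2.588 rad (148.3°).
Interpolate at f = 3/10 with slerp weights a = sin((1−f)δ)/sin δ ≈ 1.846, b = sin(fδ)/sin δ ≈ 1.332.
p = a·p₁ + b·p₂ ≈ (0.942, 0.057, -0.332); φ = arcsin(p_z) ≈ -19.40°, λ = atan2(p_y, p_x) ≈ 3.45°.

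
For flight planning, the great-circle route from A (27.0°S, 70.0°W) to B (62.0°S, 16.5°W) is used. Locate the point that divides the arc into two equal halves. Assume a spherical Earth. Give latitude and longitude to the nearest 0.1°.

≈ (47.4°S, 52.1°W)

From cos δ = sin φ₁ sin φ₂ + cos φ₁ cos φ₂ cos Δλ, the central angle is δ ≈ 0.864 rad (49.5°).
Interpolate at f = 1/2 with slerp weights a = sin((1−f)δ)/sin δ ≈ 0.551, b = sin(fδ)/sin δ ≈ 0.551.
p = a·p₁ + b·p₂ ≈ (0.416, -0.534, -0.736); φ = arcsin(p_z) ≈ -47.39°, λ = atan2(p_y, p_x) ≈ -52.13°.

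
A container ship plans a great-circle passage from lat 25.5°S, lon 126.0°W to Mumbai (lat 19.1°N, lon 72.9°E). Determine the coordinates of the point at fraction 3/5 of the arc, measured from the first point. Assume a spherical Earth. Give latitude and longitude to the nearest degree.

≈ lat 12°S, lon 131°E

The haversine formula gives a central angle δ ≈ 2.817 rad (161.4°) between the endpoints.
Interpolate at f = 3/5 with slerp weights a = sin((1−f)δ)/sin δ ≈ 2.832, b = sin(fδ)/sin δ ≈ 3.113.
p = a·p₁ + b·p₂ ≈ (-0.637, 0.744, -0.200); φ = arcsin(p_z) ≈ -11.56°, λ = atan2(p_y, p_x) ≈ 130.57°.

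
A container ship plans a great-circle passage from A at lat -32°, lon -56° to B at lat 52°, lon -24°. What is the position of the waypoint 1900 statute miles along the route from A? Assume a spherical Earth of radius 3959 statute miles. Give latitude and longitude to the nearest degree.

From cos δ = sin φ₁ sin φ₂ + cos φ₁ cos φ₂ cos Δλ, the central angle is δ ≈ 1.546 rad (88.6°). The total great-circle distance is δ·R ≈ 1.546 × 3959 ≈ 6119 mi, so the target fraction is f = 1900/6119 ≈ 0.311.
Interpolate at f ≈ 0.311 with slerp weights a = sin((1−f)δ)/sin δ ≈ 0.875, b = sin(fδ)/sin δ ≈ 0.462.
p = a·p₁ + b·p₂ ≈ (0.675, -0.731, -0.100); φ = arcsin(p_z) ≈ -5.74°, λ = atan2(p_y, p_x) ≈ -47.29°.

≈ lat -6°, lon -47°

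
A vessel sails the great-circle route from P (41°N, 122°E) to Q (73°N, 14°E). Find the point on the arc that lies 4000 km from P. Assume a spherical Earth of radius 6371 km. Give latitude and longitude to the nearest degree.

Convert each endpoint to a unit vector on the sphere (x = cos φ cos λ, y = cos φ sin λ, z = sin φ).
The central angle between the endpoints is δ = arccos(p₁·p₂) ≈ 0.977 rad (56.0°). The total great-circle distance is δ·R ≈ 0.977 × 6371 ≈ 6227 km, so the target fraction is f = 4000/6227 ≈ 0.642.
Interpolate at f ≈ 0.642 with slerp weights a = sin((1−f)δ)/sin δ ≈ 0.413, b = sin(fδ)/sin δ ≈ 0.709.
p = a·p₁ + b·p₂ ≈ (0.036, 0.314, 0.949); φ = arcsin(p_z) ≈ 71.55°, λ = atan2(p_y, p_x) ≈ 83.51°.

≈ (72°N, 84°E)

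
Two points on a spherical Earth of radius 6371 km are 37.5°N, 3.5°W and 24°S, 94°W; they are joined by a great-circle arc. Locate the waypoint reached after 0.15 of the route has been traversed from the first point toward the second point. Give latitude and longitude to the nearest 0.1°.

≈ 31.0°N, 20.9°W

The haversine formula gives a central angle δ ≈ 1.828 rad (104.7°) between the endpoints.
Interpolate at f = 0.15 with slerp weights a = sin((1−f)δ)/sin δ ≈ 1.034, b = sin(fδ)/sin δ ≈ 0.280.
p = a·p₁ + b·p₂ ≈ (0.801, -0.305, 0.515); φ = arcsin(p_z) ≈ 31.03°, λ = atan2(p_y, p_x) ≈ -20.86°.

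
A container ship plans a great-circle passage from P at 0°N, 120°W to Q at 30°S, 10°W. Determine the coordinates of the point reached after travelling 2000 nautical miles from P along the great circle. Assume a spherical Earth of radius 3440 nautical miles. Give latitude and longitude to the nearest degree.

≈ 17°S, 91°W

Convert each endpoint to a unit vector on the sphere (x = cos φ cos λ, y = cos φ sin λ, z = sin φ).
The central angle between the endpoints is δ = arccos(p₁·p₂) ≈ 1.872 rad (107.2°). The total great-circle distance is δ·R ≈ 1.872 × 3440 ≈ 6438 nmi, so the target fraction is f = 2000/6438 ≈ 0.311.
Interpolate at f ≈ 0.311 with slerp weights a = sin((1−f)δ)/sin δ ≈ 1.006, b = sin(fδ)/sin δ ≈ 0.575.
p = a·p₁ + b·p₂ ≈ (-0.013, -0.958, -0.287); φ = arcsin(p_z) ≈ -16.71°, λ = atan2(p_y, p_x) ≈ -90.75°.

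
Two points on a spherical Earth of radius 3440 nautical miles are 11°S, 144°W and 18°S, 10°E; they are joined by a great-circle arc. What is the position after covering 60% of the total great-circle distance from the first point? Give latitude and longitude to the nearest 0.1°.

≈ 48.3°S, 49.5°W

Write both endpoints as unit vectors p₁, p₂ with components (cos φ cos λ, cos φ sin λ, sin φ).
The central angle between the endpoints is δ = arccos(p₁·p₂) ≈ 2.466 rad (141.3°).
Interpolate at f = 0.60 with slerp weights a = sin((1−f)δ)/sin δ ≈ 1.333, b = sin(fδ)/sin δ ≈ 1.592.
p = a·p₁ + b·p₂ ≈ (0.432, -0.506, -0.746); φ = arcsin(p_z) ≈ -48.27°, λ = atan2(p_y, p_x) ≈ -49.51°.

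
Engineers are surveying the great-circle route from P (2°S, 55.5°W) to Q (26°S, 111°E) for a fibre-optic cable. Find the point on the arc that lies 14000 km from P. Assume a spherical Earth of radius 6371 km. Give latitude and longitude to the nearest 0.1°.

≈ (45.9°S, 96.1°E)

Write both endpoints as unit vectors p₁, p₂ with components (cos φ cos λ, cos φ sin λ, sin φ).
The central angle between the endpoints is δ = arccos(p₁·p₂) ≈ 2.602 rad (149.1°). The total great-circle distance is δ·R ≈ 2.602 × 6371 ≈ 16580 km, so the target fraction is f = 14000/16580 ≈ 0.844.
Interpolate at f ≈ 0.844 with slerp weights a = sin((1−f)δ)/sin δ ≈ 0.767, b = sin(fδ)/sin δ ≈ 1.578.
p = a·p₁ + b·p₂ ≈ (-0.074, 0.692, -0.718); φ = arcsin(p_z) ≈ -45.92°, λ = atan2(p_y, p_x) ≈ 96.09°.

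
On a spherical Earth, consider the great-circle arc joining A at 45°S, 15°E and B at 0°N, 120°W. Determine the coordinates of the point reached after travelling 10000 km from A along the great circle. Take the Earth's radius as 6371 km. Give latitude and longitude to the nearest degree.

≈ 24°S, 102°W

Convert each endpoint to a unit vector on the sphere (x = cos φ cos λ, y = cos φ sin λ, z = sin φ).
The central angle between the endpoints is δ = arccos(p₁·p₂) ≈ 2.094 rad (120.0°). The total great-circle distance is δ·R ≈ 2.094 × 6371 ≈ 13343 km, so the target fraction is f = 10000/13343 ≈ 0.749.
Interpolate at f ≈ 0.749 with slerp weights a = sin((1−f)δ)/sin δ ≈ 0.579, b = sin(fδ)/sin δ ≈ 1.155.
p = a·p₁ + b·p₂ ≈ (-0.182, -0.894, -0.409); φ = arcsin(p_z) ≈ -24.15°, λ = atan2(p_y, p_x) ≈ -101.52°.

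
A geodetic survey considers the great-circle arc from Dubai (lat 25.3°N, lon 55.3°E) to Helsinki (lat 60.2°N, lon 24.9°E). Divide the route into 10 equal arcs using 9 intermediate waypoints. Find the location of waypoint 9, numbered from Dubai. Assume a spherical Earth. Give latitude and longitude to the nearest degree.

Write both endpoints as unit vectors p₁, p₂ with components (cos φ cos λ, cos φ sin λ, sin φ).
The central angle between the endpoints is δ = arccos(p₁·p₂) ≈ 0.710 rad (40.7°).
Interpolate at f = 9/10 with slerp weights a = sin((1−f)δ)/sin δ ≈ 0.109, b = sin(fδ)/sin δ ≈ 0.915.
p = a·p₁ + b·p₂ ≈ (0.468, 0.272, 0.840); φ = arcsin(p_z) ≈ 57.19°, λ = atan2(p_y, p_x) ≈ 30.17°.

≈ lat 57°N, lon 30°E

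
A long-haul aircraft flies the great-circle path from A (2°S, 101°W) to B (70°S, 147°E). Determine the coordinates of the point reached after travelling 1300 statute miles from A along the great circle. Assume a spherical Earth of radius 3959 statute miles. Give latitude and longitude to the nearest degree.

≈ (20°S, 107°W)

From cos δ = sin φ₁ sin φ₂ + cos φ₁ cos φ₂ cos Δλ, the central angle is δ ≈ 1.666 rad (95.5°). The total great-circle distance is δ·R ≈ 1.666 × 3959 ≈ 6596 mi, so the target fraction is f = 1300/6596 ≈ 0.197.
Interpolate at f ≈ 0.197 with slerp weights a = sin((1−f)δ)/sin δ ≈ 0.977, b = sin(fδ)/sin δ ≈ 0.324.
p = a·p₁ + b·p₂ ≈ (-0.279, -0.899, -0.339); φ = arcsin(p_z) ≈ -19.79°, λ = atan2(p_y, p_x) ≈ -107.27°.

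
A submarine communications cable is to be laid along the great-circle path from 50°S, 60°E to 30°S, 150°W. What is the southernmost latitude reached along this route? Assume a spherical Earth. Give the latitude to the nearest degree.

The great circle lies in the plane with unit normal n̂ = (p₁ × p₂)/|p₁ × p₂|.
Here n̂_z ≈ +0.280; the vertex latitude is φ_max = arccos|n̂_z| ≈ 73.8°.

≈ 74°S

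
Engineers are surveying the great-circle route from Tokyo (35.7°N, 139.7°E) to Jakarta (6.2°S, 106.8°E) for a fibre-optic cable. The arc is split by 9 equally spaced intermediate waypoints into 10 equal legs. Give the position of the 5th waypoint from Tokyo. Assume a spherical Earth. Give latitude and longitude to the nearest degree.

≈ (15°N, 122°E)

Convert each endpoint to a unit vector on the sphere (x = cos φ cos λ, y = cos φ sin λ, z = sin φ).
The central angle between the endpoints is δ = arccos(p₁·p₂) ≈ 0.909 rad (52.1°).
Interpolate at f = 5/10 with slerp weights a = sin((1−f)δ)/sin δ ≈ 0.556, b = sin(fδ)/sin δ ≈ 0.556.
p = a·p₁ + b·p₂ ≈ (-0.505, 0.822, 0.265); φ = arcsin(p_z) ≈ 15.34°, λ = atan2(p_y, p_x) ≈ 121.55°.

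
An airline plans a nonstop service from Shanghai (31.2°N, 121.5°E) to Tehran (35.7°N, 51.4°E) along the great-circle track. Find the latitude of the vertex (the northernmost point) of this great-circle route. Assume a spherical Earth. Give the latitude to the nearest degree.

≈ 39°N

The great circle lies in the plane with unit normal n̂ = (p₁ × p₂)/|p₁ × p₂|.
Here n̂_z ≈ -0.775; the vertex latitude is φ_max = arccos|n̂_z| ≈ 39.2°.
Check via Clairaut: cos φ_max = |cos φ₁| · sin C = cos(31.2°)·sin(65.0°) ≈ 0.775, again giving ≈ 39.2°.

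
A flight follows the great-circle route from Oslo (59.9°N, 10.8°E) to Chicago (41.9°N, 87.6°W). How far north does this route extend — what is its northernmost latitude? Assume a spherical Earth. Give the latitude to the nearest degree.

≈ 64°N

The great circle lies in the plane with unit normal n̂ = (p₁ × p₂)/|p₁ × p₂|.
Here n̂_z ≈ -0.433; the vertex latitude is φ_max = arccos|n̂_z| ≈ 64.3°.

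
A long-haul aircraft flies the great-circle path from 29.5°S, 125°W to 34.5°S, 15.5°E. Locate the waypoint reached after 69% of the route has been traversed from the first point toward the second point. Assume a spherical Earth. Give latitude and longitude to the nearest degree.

≈ 57°S, 20°W

From cos δ = sin φ₁ sin φ₂ + cos φ₁ cos φ₂ cos Δλ, the central angle is δ ≈ 1.849 rad (105.9°).
Interpolate at f = 0.69 with slerp weights a = sin((1−f)δ)/sin δ ≈ 0.564, b = sin(fδ)/sin δ ≈ 0.995.
p = a·p₁ + b·p₂ ≈ (0.509, -0.183, -0.841); φ = arcsin(p_z) ≈ -57.28°, λ = atan2(p_y, p_x) ≈ -19.78°.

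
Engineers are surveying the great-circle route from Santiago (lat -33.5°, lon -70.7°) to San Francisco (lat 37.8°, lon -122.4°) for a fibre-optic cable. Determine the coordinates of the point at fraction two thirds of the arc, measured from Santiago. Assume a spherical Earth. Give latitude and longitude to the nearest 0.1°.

Convert each endpoint to a unit vector on the sphere (x = cos φ cos λ, y = cos φ sin λ, z = sin φ).
The central angle between the endpoints is δ = arccos(p₁·p₂) ≈ 1.501 rad (86.0°).
Interpolate at f = 2/3 with slerp weights a = sin((1−f)δ)/sin δ ≈ 0.481, b = sin(fδ)/sin δ ≈ 0.844.
p = a·p₁ + b·p₂ ≈ (-0.225, -0.941, 0.252); φ = arcsin(p_z) ≈ 14.58°, λ = atan2(p_y, p_x) ≈ -103.43°.

≈ lat 14.6°, lon -103.4°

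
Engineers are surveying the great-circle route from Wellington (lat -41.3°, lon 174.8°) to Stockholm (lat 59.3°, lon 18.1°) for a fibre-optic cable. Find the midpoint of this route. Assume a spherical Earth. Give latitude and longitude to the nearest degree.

Convert each endpoint to a unit vector on the sphere (x = cos φ cos λ, y = cos φ sin λ, z = sin φ).
The central angle between the endpoints is δ = arccos(p₁·p₂) ≈ 2.738 rad (156.9°).
Interpolate at f = 1/2 with slerp weights a = sin((1−f)δ)/sin δ ≈ 2.497, b = sin(fδ)/sin δ ≈ 2.497.
p = a·p₁ + b·p₂ ≈ (-0.656, 0.566, 0.499); φ = arcsin(p_z) ≈ 29.93°, λ = atan2(p_y, p_x) ≈ 139.23°.

≈ lat 30°, lon 139°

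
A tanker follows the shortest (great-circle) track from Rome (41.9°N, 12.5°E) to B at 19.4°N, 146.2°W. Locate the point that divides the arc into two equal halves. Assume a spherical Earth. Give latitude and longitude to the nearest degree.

From cos δ = sin φ₁ sin φ₂ + cos φ₁ cos φ₂ cos Δλ, the central angle is δ ≈ 2.018 rad (115.6°).
Interpolate at f = 1/2 with slerp weights a = sin((1−f)δ)/sin δ ≈ 0.938, b = sin(fδ)/sin δ ≈ 0.938.
p = a·p₁ + b·p₂ ≈ (-0.054, -0.341, 0.938); φ = arcsin(p_z) ≈ 69.79°, λ = atan2(p_y, p_x) ≈ -98.93°.

≈ 70°N, 99°W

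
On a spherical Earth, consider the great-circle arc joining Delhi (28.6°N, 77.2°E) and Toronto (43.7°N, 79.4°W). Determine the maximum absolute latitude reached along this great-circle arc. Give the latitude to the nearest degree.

≈ 75°N

The great circle lies in the plane with unit normal n̂ = (p₁ × p₂)/|p₁ × p₂|.
Here n̂_z ≈ -0.260; the vertex latitude is φ_max = arccos|n̂_z| ≈ 74.9°.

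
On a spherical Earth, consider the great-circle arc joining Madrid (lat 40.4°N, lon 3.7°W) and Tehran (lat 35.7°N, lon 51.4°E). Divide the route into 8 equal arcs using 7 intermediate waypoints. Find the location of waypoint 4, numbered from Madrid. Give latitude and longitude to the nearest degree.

≈ lat 41°N, lon 25°E

Convert each endpoint to a unit vector on the sphere (x = cos φ cos λ, y = cos φ sin λ, z = sin φ).
The central angle between the endpoints is δ = arccos(p₁·p₂) ≈ 0.749 rad (42.9°).
Interpolate at f = 4/8 with slerp weights a = sin((1−f)δ)/sin δ ≈ 0.537, b = sin(fδ)/sin δ ≈ 0.537.
p = a·p₁ + b·p₂ ≈ (0.681, 0.315, 0.662); φ = arcsin(p_z) ≈ 41.43°, λ = atan2(p_y, p_x) ≈ 24.81°.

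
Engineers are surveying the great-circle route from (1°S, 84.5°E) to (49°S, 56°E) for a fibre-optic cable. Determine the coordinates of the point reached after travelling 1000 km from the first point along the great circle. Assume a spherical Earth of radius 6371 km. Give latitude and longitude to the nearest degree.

The haversine formula gives a central angle δ ≈ 0.940 rad (53.9°) between the endpoints. The total great-circle distance is δ·R ≈ 0.940 × 6371 ≈ 5990 km, so the target fraction is f = 1000/5990 ≈ 0.167.
Interpolate at f ≈ 0.167 with slerp weights a = sin((1−f)δ)/sin δ ≈ 0.874, b = sin(fδ)/sin δ ≈ 0.194.
p = a·p₁ + b·p₂ ≈ (0.155, 0.975, -0.161); φ = arcsin(p_z) ≈ -9.28°, λ = atan2(p_y, p_x) ≈ 80.98°.

≈ (9°S, 81°E)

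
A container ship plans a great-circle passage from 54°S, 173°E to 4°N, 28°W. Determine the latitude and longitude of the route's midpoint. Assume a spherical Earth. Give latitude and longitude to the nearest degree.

≈ 56°S, 53°W

Write both endpoints as unit vectors p₁, p₂ with components (cos φ cos λ, cos φ sin λ, sin φ).
The central angle between the endpoints is δ = arccos(p₁·p₂) ≈ 2.219 rad (127.1°).
Interpolate at f = 1/2 with slerp weights a = sin((1−f)δ)/sin δ ≈ 1.123, b = sin(fδ)/sin δ ≈ 1.123.
p = a·p₁ + b·p₂ ≈ (0.334, -0.446, -0.831); φ = arcsin(p_z) ≈ -56.15°, λ = atan2(p_y, p_x) ≈ -53.14°.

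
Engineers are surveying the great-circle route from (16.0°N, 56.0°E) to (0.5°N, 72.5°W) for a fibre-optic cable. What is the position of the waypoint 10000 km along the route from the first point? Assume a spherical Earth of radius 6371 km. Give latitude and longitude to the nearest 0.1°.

≈ (12.5°N, 37.6°W)

From cos δ = sin φ₁ sin φ₂ + cos φ₁ cos φ₂ cos Δλ, the central angle is δ ≈ 2.209 rad (126.6°). The total great-circle distance is δ·R ≈ 2.209 × 6371 ≈ 14075 km, so the target fraction is f = 10000/14075 ≈ 0.710.
Interpolate at f ≈ 0.710 with slerp weights a = sin((1−f)δ)/sin δ ≈ 0.743, b = sin(fδ)/sin δ ≈ 1.245.
p = a·p₁ + b·p₂ ≈ (0.774, -0.595, 0.216); φ = arcsin(p_z) ≈ 12.46°, λ = atan2(p_y, p_x) ≈ -37.56°.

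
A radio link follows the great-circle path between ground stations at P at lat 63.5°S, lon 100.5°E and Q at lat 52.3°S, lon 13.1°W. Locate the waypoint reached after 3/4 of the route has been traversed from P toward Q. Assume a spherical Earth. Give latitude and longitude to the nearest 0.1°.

Convert each endpoint to a unit vector on the sphere (x = cos φ cos λ, y = cos φ sin λ, z = sin φ).
The central angle between the endpoints is δ = arccos(p₁·p₂) ≈ 0.929 rad (53.2°).
Interpolate at f = 3/4 with slerp weights a = sin((1−f)δ)/sin δ ≈ 0.287, b = sin(fδ)/sin δ ≈ 0.801.
p = a·p₁ + b·p₂ ≈ (0.454, 0.015, -0.891); φ = arcsin(p_z) ≈ -63.00°, λ = atan2(p_y, p_x) ≈ 1.90°.

≈ lat 63.0°S, lon 1.9°E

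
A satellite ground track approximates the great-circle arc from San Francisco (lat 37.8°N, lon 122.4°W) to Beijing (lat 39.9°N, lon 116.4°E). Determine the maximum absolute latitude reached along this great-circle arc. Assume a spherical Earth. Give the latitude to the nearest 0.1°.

≈ 58.7°N

The great circle lies in the plane with unit normal n̂ = (p₁ × p₂)/|p₁ × p₂|.
Here n̂_z ≈ -0.520; the vertex latitude is φ_max = arccos|n̂_z| ≈ 58.7°.
Check via Clairaut: cos φ_max = |cos φ₁| · sin C = cos(37.8°)·sin(41.2°) ≈ 0.520, again giving ≈ 58.7°.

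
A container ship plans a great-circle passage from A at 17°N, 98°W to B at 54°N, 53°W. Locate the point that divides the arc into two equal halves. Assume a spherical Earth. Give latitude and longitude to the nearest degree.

≈ 38°N, 81°W

Convert each endpoint to a unit vector on the sphere (x = cos φ cos λ, y = cos φ sin λ, z = sin φ).
The central angle between the endpoints is δ = arccos(p₁·p₂) ≈ 0.884 rad (50.7°).
Interpolate at f = 1/2 with slerp weights a = sin((1−f)δ)/sin δ ≈ 0.553, b = sin(fδ)/sin δ ≈ 0.553.
p = a·p₁ + b·p₂ ≈ (0.122, -0.784, 0.609); φ = arcsin(p_z) ≈ 37.54°, λ = atan2(p_y, p_x) ≈ -81.15°.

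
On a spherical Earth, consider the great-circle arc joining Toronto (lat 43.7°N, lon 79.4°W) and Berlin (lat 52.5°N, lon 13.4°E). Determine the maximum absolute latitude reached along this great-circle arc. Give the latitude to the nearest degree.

The great circle lies in the plane with unit normal n̂ = (p₁ × p₂)/|p₁ × p₂|.
Here n̂_z ≈ +0.517; the vertex latitude is φ_max = arccos|n̂_z| ≈ 58.9°.
Check via Clairaut: cos φ_max = |cos φ₁| · sin C = cos(43.7°)·sin(45.7°) ≈ 0.517, again giving ≈ 58.9°.

≈ 59°N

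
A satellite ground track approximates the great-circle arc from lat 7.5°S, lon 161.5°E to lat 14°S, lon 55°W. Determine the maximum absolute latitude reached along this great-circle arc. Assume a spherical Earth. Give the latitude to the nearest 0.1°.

The great circle lies in the plane with unit normal n̂ = (p₁ × p₂)/|p₁ × p₂|.
Here n̂_z ≈ +0.853; the vertex latitude is φ_max = arccos|n̂_z| ≈ 31.4°.
Check via Clairaut: cos φ_max = |cos φ₁| · sin C = cos(7.5°)·sin(120.6°) ≈ 0.853, again giving ≈ 31.4°.

≈ 31.4°S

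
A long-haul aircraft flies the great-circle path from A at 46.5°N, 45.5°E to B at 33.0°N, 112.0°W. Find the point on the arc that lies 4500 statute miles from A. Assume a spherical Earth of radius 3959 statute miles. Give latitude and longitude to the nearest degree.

The haversine formula gives a central angle δ ≈ 1.710 rad (97.9°) between the endpoints. The total great-circle distance is δ·R ≈ 1.710 × 3959 ≈ 6768 mi, so the target fraction is f = 4500/6768 ≈ 0.665.
Interpolate at f ≈ 0.665 with slerp weights a = sin((1−f)δ)/sin δ ≈ 0.547, b = sin(fδ)/sin δ ≈ 0.916.
p = a·p₁ + b·p₂ ≈ (-0.024, -0.444, 0.896); φ = arcsin(p_z) ≈ 63.63°, λ = atan2(p_y, p_x) ≈ -93.06°.

≈ 64°N, 93°W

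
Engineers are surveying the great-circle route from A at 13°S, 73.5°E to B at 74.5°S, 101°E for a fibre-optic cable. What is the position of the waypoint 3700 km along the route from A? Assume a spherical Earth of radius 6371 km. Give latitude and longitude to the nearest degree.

Convert each endpoint to a unit vector on the sphere (x = cos φ cos λ, y = cos φ sin λ, z = sin φ).
The central angle between the endpoints is δ = arccos(p₁·p₂) ≈ 1.107 rad (63.4°). The total great-circle distance is δ·R ≈ 1.107 × 6371 ≈ 7050 km, so the target fraction is f = 3700/7050 ≈ 0.525.
Interpolate at f ≈ 0.525 with slerp weights a = sin((1−f)δ)/sin δ ≈ 0.561, b = sin(fδ)/sin δ ≈ 0.614.
p = a·p₁ + b·p₂ ≈ (0.124, 0.685, -0.718); φ = arcsin(p_z) ≈ -45.85°, λ = atan2(p_y, p_x) ≈ 79.74°.

≈ 46°S, 80°E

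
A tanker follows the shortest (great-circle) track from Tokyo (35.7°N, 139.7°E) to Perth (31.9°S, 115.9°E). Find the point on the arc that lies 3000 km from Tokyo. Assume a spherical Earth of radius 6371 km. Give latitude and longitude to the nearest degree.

Write both endpoints as unit vectors p₁, p₂ with components (cos φ cos λ, cos φ sin λ, sin φ).
The central angle between the endpoints is δ = arccos(p₁·p₂) ≈ 1.242 rad (71.2°). The total great-circle distance is δ·R ≈ 1.242 × 6371 ≈ 7916 km, so the target fraction is f = 3000/7916 ≈ 0.379.
Interpolate at f ≈ 0.379 with slerp weights a = sin((1−f)δ)/sin δ ≈ 0.737, b = sin(fδ)/sin δ ≈ 0.479.
p = a·p₁ + b·p₂ ≈ (-0.634, 0.753, 0.177); φ = arcsin(p_z) ≈ 10.17°, λ = atan2(p_y, p_x) ≈ 130.10°.

≈ (10°N, 130°E)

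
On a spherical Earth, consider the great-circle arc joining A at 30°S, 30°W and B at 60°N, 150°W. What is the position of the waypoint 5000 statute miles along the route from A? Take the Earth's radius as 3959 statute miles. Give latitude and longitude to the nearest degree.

≈ 32°N, 70°W

The haversine formula gives a central angle δ ≈ 2.278 rad (130.5°) between the endpoints. The total great-circle distance is δ·R ≈ 2.278 × 3959 ≈ 9018 mi, so the target fraction is f = 5000/9018 ≈ 0.554.
Interpolate at f ≈ 0.554 with slerp weights a = sin((1−f)δ)/sin δ ≈ 1.117, b = sin(fδ)/sin δ ≈ 1.253.
p = a·p₁ + b·p₂ ≈ (0.295, -0.797, 0.527); φ = arcsin(p_z) ≈ 31.80°, λ = atan2(p_y, p_x) ≈ -69.68°.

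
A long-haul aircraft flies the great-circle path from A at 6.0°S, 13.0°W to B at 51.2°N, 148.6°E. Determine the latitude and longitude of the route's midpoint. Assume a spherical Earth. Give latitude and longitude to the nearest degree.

Convert each endpoint to a unit vector on the sphere (x = cos φ cos λ, y = cos φ sin λ, z = sin φ).
The central angle between the endpoints is δ = arccos(p₁·p₂) ≈ 2.309 rad (132.3°).
Interpolate at f = 1/2 with slerp weights a = sin((1−f)δ)/sin δ ≈ 1.236, b = sin(fδ)/sin δ ≈ 1.236.
p = a·p₁ + b·p₂ ≈ (0.537, 0.127, 0.834); φ = arcsin(p_z) ≈ 56.53°, λ = atan2(p_y, p_x) ≈ 13.31°.

≈ 57°N, 13°E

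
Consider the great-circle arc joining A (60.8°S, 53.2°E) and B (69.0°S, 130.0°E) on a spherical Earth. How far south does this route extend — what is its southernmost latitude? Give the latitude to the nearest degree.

The great circle lies in the plane with unit normal n̂ = (p₁ × p₂)/|p₁ × p₂|.
Here n̂_z ≈ +0.328; the vertex latitude is φ_max = arccos|n̂_z| ≈ 70.8°.
Check via Clairaut: cos φ_max = |cos φ₁| · sin C = cos(60.8°)·sin(137.7°) ≈ 0.328, again giving ≈ 70.8°.

≈ 71°S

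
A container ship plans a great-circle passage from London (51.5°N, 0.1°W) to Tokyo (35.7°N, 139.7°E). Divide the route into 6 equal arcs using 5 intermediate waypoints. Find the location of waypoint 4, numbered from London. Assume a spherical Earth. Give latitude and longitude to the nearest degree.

From cos δ = sin φ₁ sin φ₂ + cos φ₁ cos φ₂ cos Δλ, the central angle is δ ≈ 1.500 rad (86.0°).
Interpolate at f = 4/6 with slerp weights a = sin((1−f)δ)/sin δ ≈ 0.481, b = sin(fδ)/sin δ ≈ 0.844.
p = a·p₁ + b·p₂ ≈ (-0.223, 0.443, 0.868); φ = arcsin(p_z) ≈ 60.28°, λ = atan2(p_y, p_x) ≈ 116.77°.

≈ (60°N, 117°E)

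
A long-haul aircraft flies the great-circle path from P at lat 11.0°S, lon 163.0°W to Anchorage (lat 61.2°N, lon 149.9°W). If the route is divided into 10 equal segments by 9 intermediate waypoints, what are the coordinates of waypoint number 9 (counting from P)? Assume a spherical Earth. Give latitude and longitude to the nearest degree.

Convert each endpoint to a unit vector on the sphere (x = cos φ cos λ, y = cos φ sin λ, z = sin φ).
The central angle between the endpoints is δ = arccos(p₁·p₂) ≈ 1.273 rad (72.9°).
Interpolate at f = 9/10 with slerp weights a = sin((1−f)δ)/sin δ ≈ 0.133, b = sin(fδ)/sin δ ≈ 0.953.
p = a·p₁ + b·p₂ ≈ (-0.522, -0.268, 0.810); φ = arcsin(p_z) ≈ 54.07°, λ = atan2(p_y, p_x) ≈ -152.79°.

≈ lat 54°N, lon 153°W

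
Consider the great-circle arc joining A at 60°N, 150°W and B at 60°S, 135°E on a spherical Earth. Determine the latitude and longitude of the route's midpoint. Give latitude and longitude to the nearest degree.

Write both endpoints as unit vectors p₁, p₂ with components (cos φ cos λ, cos φ sin λ, sin φ).
The central angle between the endpoints is δ = arccos(p₁·p₂) ≈ 2.326 rad (133.3°).
Interpolate at f = 1/2 with slerp weights a = sin((1−f)δ)/sin δ ≈ 1.260, b = sin(fδ)/sin δ ≈ 1.260.
p = a·p₁ + b·p₂ ≈ (-0.991, 0.131, 0.000); φ = arcsin(p_z) ≈ 0.00°, λ = atan2(p_y, p_x) ≈ 172.50°.

≈ 0°N, 172°E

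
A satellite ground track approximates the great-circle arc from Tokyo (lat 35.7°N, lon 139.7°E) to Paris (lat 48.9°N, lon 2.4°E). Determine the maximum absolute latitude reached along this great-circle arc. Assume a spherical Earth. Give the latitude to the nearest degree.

≈ 69°N

The great circle lies in the plane with unit normal n̂ = (p₁ × p₂)/|p₁ × p₂|.
Here n̂_z ≈ -0.362; the vertex latitude is φ_max = arccos|n̂_z| ≈ 68.7°.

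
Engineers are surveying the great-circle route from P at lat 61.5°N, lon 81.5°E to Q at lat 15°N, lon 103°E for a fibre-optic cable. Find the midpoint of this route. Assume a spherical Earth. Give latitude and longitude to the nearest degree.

≈ lat 39°N, lon 96°E

Write both endpoints as unit vectors p₁, p₂ with components (cos φ cos λ, cos φ sin λ, sin φ).
The central angle between the endpoints is δ = arccos(p₁·p₂) ≈ 0.855 rad (49.0°).
Interpolate at f = 1/2 with slerp weights a = sin((1−f)δ)/sin δ ≈ 0.549, b = sin(fδ)/sin δ ≈ 0.549.
p = a·p₁ + b·p₂ ≈ (-0.081, 0.776, 0.625); φ = arcsin(p_z) ≈ 38.69°, λ = atan2(p_y, p_x) ≈ 95.93°.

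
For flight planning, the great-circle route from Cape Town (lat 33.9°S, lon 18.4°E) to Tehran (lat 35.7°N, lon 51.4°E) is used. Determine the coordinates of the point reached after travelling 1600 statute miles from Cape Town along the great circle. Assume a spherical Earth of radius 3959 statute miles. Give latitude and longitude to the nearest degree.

≈ lat 13°S, lon 29°E

Convert each endpoint to a unit vector on the sphere (x = cos φ cos λ, y = cos φ sin λ, z = sin φ).
The central angle between the endpoints is δ = arccos(p₁·p₂) ≈ 1.329 rad (76.1°). The total great-circle distance is δ·R ≈ 1.329 × 3959 ≈ 5260 mi, so the target fraction is f = 1600/5260 ≈ 0.304.
Interpolate at f ≈ 0.304 with slerp weights a = sin((1−f)δ)/sin δ ≈ 0.822, b = sin(fδ)/sin δ ≈ 0.405.
p = a·p₁ + b·p₂ ≈ (0.853, 0.473, -0.222); φ = arcsin(p_z) ≈ -12.84°, λ = atan2(p_y, p_x) ≈ 28.99°.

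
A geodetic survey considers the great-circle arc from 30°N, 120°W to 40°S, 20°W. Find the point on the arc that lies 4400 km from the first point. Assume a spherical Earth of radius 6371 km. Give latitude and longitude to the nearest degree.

Convert each endpoint to a unit vector on the sphere (x = cos φ cos λ, y = cos φ sin λ, z = sin φ).
The central angle between the endpoints is δ = arccos(p₁·p₂) ≈ 2.023 rad (115.9°). The total great-circle distance is δ·R ≈ 2.023 × 6371 ≈ 12886 km, so the target fraction is f = 4400/12886 ≈ 0.341.
Interpolate at f ≈ 0.341 with slerp weights a = sin((1−f)δ)/sin δ ≈ 1.080, b = sin(fδ)/sin δ ≈ 0.708.
p = a·p₁ + b·p₂ ≈ (0.042, -0.996, 0.085); φ = arcsin(p_z) ≈ 4.87°, λ = atan2(p_y, p_x) ≈ -87.58°.

≈ 5°N, 88°W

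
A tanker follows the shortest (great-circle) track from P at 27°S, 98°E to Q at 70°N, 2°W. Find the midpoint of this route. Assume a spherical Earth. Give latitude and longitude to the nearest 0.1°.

≈ 28.4°N, 76.0°E

Convert each endpoint to a unit vector on the sphere (x = cos φ cos λ, y = cos φ sin λ, z = sin φ).
The central angle between the endpoints is δ = arccos(p₁·p₂) ≈ 2.071 rad (118.7°).
Interpolate at f = 1/2 with slerp weights a = sin((1−f)δ)/sin δ ≈ 0.980, b = sin(fδ)/sin δ ≈ 0.980.
p = a·p₁ + b·p₂ ≈ (0.213, 0.853, 0.476); φ = arcsin(p_z) ≈ 28.43°, λ = atan2(p_y, p_x) ≈ 75.95°.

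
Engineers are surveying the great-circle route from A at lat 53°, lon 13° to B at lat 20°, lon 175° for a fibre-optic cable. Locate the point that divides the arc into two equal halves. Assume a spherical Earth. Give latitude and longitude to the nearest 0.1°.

Write both endpoints as unit vectors p₁, p₂ with components (cos φ cos λ, cos φ sin λ, sin φ).
The central angle between the endpoints is δ = arccos(p₁·p₂) ≈ 1.839 rad (105.3°).
Interpolate at f = 1/2 with slerp weights a = sin((1−f)δ)/sin δ ≈ 0.825, b = sin(fδ)/sin δ ≈ 0.825.
p = a·p₁ + b·p₂ ≈ (-0.288, 0.179, 0.941); φ = arcsin(p_z) ≈ 70.15°, λ = atan2(p_y, p_x) ≈ 148.15°.

≈ lat 70.2°, lon 148.1°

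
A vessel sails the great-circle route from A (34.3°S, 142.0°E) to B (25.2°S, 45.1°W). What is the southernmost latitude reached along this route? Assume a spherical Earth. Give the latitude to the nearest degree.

The great circle lies in the plane with unit normal n̂ = (p₁ × p₂)/|p₁ × p₂|.
Here n̂_z ≈ +0.107; the vertex latitude is φ_max = arccos|n̂_z| ≈ 83.9°.
Check via Clairaut: cos φ_max = |cos φ₁| · sin C = cos(34.3°)·sin(172.6°) ≈ 0.107, again giving ≈ 83.9°.

≈ 84°S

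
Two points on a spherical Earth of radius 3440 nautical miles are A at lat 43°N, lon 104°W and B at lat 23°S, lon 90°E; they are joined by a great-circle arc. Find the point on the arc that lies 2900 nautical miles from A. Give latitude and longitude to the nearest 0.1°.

≈ lat 64.6°N, lon 175.0°E

Convert each endpoint to a unit vector on the sphere (x = cos φ cos λ, y = cos φ sin λ, z = sin φ).
The central angle between the endpoints is δ = arccos(p₁·p₂) ≈ 2.738 rad (156.9°). The total great-circle distance is δ·R ≈ 2.738 × 3440 ≈ 9419 nmi, so the target fraction is f = 2900/9419 ≈ 0.308.
Interpolate at f ≈ 0.308 with slerp weights a = sin((1−f)δ)/sin δ ≈ 2.414, b = sin(fδ)/sin δ ≈ 1.902.
p = a·p₁ + b·p₂ ≈ (-0.427, 0.037, 0.903); φ = arcsin(p_z) ≈ 64.61°, λ = atan2(p_y, p_x) ≈ 175.00°.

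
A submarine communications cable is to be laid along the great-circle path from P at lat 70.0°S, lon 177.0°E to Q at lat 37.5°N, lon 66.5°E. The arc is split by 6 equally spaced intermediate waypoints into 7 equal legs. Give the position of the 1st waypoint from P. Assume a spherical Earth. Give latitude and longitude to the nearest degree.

≈ lat 64°S, lon 130°E

From cos δ = sin φ₁ sin φ₂ + cos φ₁ cos φ₂ cos Δλ, the central angle is δ ≈ 2.301 rad (131.8°).
Interpolate at f = 1/7 with slerp weights a = sin((1−f)δ)/sin δ ≈ 1.236, b = sin(fδ)/sin δ ≈ 0.433.
p = a·p₁ + b·p₂ ≈ (-0.285, 0.337, -0.897); φ = arcsin(p_z) ≈ -63.79°, λ = atan2(p_y, p_x) ≈ 130.18°.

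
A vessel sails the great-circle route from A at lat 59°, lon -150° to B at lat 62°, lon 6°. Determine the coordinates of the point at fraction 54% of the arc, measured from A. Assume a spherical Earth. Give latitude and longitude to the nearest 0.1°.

The haversine formula gives a central angle δ ≈ 1.005 rad (57.6°) between the endpoints.
Interpolate at f = 0.54 with slerp weights a = sin((1−f)δ)/sin δ ≈ 0.528, b = sin(fδ)/sin δ ≈ 0.612.
p = a·p₁ + b·p₂ ≈ (0.050, -0.106, 0.993); φ = arcsin(p_z) ≈ 83.27°, λ = atan2(p_y, p_x) ≈ -64.76°.

≈ lat 83.3°, lon -64.8°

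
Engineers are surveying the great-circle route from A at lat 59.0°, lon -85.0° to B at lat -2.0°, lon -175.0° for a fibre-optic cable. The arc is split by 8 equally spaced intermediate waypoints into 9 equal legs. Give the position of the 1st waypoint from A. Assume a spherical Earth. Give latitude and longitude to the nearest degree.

Write both endpoints as unit vectors p₁, p₂ with components (cos φ cos λ, cos φ sin λ, sin φ).
The central angle between the endpoints is δ = arccos(p₁·p₂) ≈ 1.601 rad (91.7°).
Interpolate at f = 1/9 with slerp weights a = sin((1−f)δ)/sin δ ≈ 0.990, b = sin(fδ)/sin δ ≈ 0.177.
p = a·p₁ + b·p₂ ≈ (-0.132, -0.523, 0.842); φ = arcsin(p_z) ≈ 57.35°, λ = atan2(p_y, p_x) ≈ -104.14°.

≈ lat 57°, lon -104°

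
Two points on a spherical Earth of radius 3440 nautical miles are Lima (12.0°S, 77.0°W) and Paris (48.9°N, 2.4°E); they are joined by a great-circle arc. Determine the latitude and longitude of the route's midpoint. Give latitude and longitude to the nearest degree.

≈ (23°N, 47°W)

Convert each endpoint to a unit vector on the sphere (x = cos φ cos λ, y = cos φ sin λ, z = sin φ).
The central angle between the endpoints is δ = arccos(p₁·p₂) ≈ 1.609 rad (92.2°).
Interpolate at f = 1/2 with slerp weights a = sin((1−f)δ)/sin δ ≈ 0.721, b = sin(fδ)/sin δ ≈ 0.721.
p = a·p₁ + b·p₂ ≈ (0.632, -0.667, 0.393); φ = arcsin(p_z) ≈ 23.17°, λ = atan2(p_y, p_x) ≈ -46.55°.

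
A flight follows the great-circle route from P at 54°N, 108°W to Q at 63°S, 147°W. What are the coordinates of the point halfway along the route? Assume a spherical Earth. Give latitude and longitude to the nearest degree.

Write both endpoints as unit vectors p₁, p₂ with components (cos φ cos λ, cos φ sin λ, sin φ).
The central angle between the endpoints is δ = arccos(p₁·p₂) ≈ 2.110 rad (120.9°).
Interpolate at f = 1/2 with slerp weights a = sin((1−f)δ)/sin δ ≈ 1.014, b = sin(fδ)/sin δ ≈ 1.014.
p = a·p₁ + b·p₂ ≈ (-0.570, -0.817, -0.083); φ = arcsin(p_z) ≈ -4.77°, λ = atan2(p_y, p_x) ≈ -124.90°.

≈ 5°S, 125°W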